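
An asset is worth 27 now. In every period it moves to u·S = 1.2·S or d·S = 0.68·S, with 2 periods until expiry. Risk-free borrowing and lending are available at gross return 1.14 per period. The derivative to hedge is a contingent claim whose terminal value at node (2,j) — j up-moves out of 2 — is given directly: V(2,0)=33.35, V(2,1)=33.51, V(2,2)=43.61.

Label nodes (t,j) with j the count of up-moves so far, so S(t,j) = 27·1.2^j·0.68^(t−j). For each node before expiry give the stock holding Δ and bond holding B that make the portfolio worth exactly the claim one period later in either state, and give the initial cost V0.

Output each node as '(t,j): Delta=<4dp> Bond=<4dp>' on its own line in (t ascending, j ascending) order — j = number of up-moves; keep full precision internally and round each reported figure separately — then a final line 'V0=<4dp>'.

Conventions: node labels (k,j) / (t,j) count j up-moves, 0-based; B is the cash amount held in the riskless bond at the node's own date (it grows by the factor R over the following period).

No-arbitrage ⇒ martingale measure with p* = (R−d)/(u−d) = 0.8846.
Payoffs at expiry: V(2,0)=33.3500, V(2,1)=33.5100, V(2,2)=43.6100
Node (1,0) S=18.3600: V=(p*·33.5100+(1−p*)·33.3500)/1.14=29.3785; Δ=(33.5100−33.3500)/(22.0320−12.4848)=0.0168; B=V−Δ·S=29.0709
Node (1,1) S=32.4000: V=(p*·43.6100+(1−p*)·33.5100)/1.14=37.2321; Δ=(43.6100−33.5100)/(38.8800−22.0320)=0.5995; B=V−Δ·S=17.8090
Node (0,0) S=27.0000: V=(p*·37.2321+(1−p*)·29.3785)/1.14=31.8649; Δ=(37.2321−29.3785)/(32.4000−18.3600)=0.5594; B=V−Δ·S=16.7618
Check: Δ(0,0)·S0 + B(0,0) = 31.8649 = V0.

(0,0): Delta=0.5594 Bond=16.7618
(1,0): Delta=0.0168 Bond=29.0709
(1,1): Delta=0.5995 Bond=17.8090
V0=31.8649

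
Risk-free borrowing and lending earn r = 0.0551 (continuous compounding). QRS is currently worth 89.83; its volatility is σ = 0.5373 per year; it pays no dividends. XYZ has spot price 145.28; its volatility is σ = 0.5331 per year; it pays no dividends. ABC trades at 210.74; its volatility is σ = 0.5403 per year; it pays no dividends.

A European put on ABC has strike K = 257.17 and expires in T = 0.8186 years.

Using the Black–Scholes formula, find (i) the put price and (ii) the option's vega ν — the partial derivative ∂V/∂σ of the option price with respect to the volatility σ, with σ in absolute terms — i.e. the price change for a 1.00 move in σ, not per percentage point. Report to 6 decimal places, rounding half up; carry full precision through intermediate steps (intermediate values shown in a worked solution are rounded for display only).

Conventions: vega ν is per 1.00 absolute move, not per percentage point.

price = 63.746384
ν = 75.876960

σ√T = 0.5403·√0.8186 = 0.488845
d₁ = (ln(S/K) + (r+σ²/2)T) / (σ√T) = (ln(210.74/257.17) + (0.0551+0.5403²/2)·0.8186) / 0.488845 = (-0.199112 + 0.164589) / 0.488845 = -0.070621
d₂ = d₁ − σ√T = -0.070621 − 0.488845 = -0.559466
e^{−rT} = 0.955897
N(−d₁) = 0.528150,  N(−d₂) = 0.712078
Put price V = K·e^{−rT}·N(−d₂) − S·N(−d₁) = 175.048798 − 111.302414 = 63.746384
φ(d₁) = (1/√(2π))·e^{−d₁²/2} = 0.397949
ν = S·φ(d₁)·√T = 75.876960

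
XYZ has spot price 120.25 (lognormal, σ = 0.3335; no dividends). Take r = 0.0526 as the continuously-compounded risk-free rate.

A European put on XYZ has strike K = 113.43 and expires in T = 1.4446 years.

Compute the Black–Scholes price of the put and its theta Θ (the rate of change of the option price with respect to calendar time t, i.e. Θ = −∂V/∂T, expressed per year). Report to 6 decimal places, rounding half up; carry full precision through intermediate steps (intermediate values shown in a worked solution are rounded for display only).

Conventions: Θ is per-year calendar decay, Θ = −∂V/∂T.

σ√T = 0.3335·√1.4446 = 0.400839
d₁ = (ln(S/K) + (r+σ²/2)T) / (σ√T) = (ln(120.25/113.43) + (0.0526+0.3335²/2)·1.4446) / 0.400839 = (0.058387 + 0.156322) / 0.400839 = 0.535649
d₂ = d₁ − σ√T = 0.535649 − 0.400839 = 0.134810
e^{−rT} = 0.926829
N(−d₁) = 0.296101,  N(−d₂) = 0.446381
Put price V = K·e^{−rT}·N(−d₂) − S·N(−d₁) = 46.928139 − 35.606100 = 11.322039
φ(d₁) = (1/√(2π))·e^{−d₁²/2} = 0.345626
Θ = −S·φ(d₁)·σ/(2√T) + r·K·e^{−rT}·N(−d₂) = −5.766116 + 2.468420 = -3.297696

price = 11.322039
Θ = -3.297696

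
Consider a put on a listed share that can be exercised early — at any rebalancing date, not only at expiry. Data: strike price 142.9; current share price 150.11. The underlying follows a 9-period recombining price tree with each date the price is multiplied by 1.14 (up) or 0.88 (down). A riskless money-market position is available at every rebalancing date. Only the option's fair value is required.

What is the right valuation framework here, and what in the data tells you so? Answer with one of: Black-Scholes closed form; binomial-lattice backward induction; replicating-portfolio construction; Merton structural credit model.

Key observation: the put (strike 142.9 on spot 150.11) is American-style on a 9-step discrete price model, so the early-exercise decision at every node requires stepwise backward valuation — a closed form cannot price the exercise right.

framework: binomial-lattice backward induction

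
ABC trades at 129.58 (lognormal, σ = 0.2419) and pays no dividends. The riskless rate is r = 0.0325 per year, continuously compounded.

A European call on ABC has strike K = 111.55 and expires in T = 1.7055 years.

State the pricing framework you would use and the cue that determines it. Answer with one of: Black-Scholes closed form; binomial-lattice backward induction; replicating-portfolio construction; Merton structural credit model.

framework: Black-Scholes closed form

Key observation: everything needed for the exact continuous-time valuation of the European call on ABC (strike 111.55) is given, and no feature rules the closed form out.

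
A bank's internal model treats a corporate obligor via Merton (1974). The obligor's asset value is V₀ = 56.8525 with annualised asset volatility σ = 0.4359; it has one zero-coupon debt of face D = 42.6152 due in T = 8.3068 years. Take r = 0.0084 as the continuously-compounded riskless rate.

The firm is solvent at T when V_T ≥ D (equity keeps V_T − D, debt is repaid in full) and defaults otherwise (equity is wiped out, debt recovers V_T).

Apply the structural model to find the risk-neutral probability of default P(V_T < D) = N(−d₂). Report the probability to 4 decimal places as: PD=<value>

PD=0.6343

With assets at 56.8525 and a single debt payment of 42.6152 at 8.3068 years:
d₁ = [ln(V₀/D) + (r + σ²/2)T] / (σ√T)
   = [ln(56.8525/42.6152) + (0.0084 + 0.5·0.4359²)·8.3068] / (0.4359·√8.3068)
   = [0.288249 + 0.858960] / 1.256330 = 0.913143
d₂ = d₁ − σ√T = 0.913143 − 1.256330 = -0.343187
risk-neutral PD = N(−d₂) = N(0.343187) = 0.634271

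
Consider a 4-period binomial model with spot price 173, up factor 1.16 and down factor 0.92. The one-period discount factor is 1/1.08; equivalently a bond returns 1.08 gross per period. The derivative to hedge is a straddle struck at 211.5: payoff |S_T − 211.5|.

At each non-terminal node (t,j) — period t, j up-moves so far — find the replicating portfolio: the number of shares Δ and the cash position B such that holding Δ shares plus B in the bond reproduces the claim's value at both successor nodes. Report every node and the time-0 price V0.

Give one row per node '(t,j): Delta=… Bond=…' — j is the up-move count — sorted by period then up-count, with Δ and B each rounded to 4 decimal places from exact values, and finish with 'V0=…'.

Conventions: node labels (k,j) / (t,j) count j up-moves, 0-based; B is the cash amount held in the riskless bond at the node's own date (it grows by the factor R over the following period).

(0,0): Delta=0.3619 Bond=-29.1633
(1,0): Delta=-0.2632 Bond=67.9972
(1,1): Delta=0.6098 Bond=-81.2432
(2,0): Delta=-1.0000 Bond=181.3272
(2,1): Delta=0.0290 Bond=19.4919
(2,2): Delta=0.8402 Bond=-141.3600
(3,0): Delta=-1.0000 Bond=195.8333
(3,1): Delta=-1.0000 Bond=195.8333
(3,2): Delta=0.4371 Bond=-66.3397
(3,3): Delta=1.0000 Bond=-195.8333
V0=33.4514

Under the risk-neutral measure, an up-move has probability p* = (R−d)/(u−d) = 0.6667 and values discount at R = 1.08.
At maturity the claim pays: V(4,0)=87.5640, V(4,1)=55.2329, V(4,2)=14.4676, V(4,3)=36.9322, V(4,4)=101.7406
  t=3,j=0: stock 134.7130 → up 156.2671 (V=55.2329), down 123.9360 (V=87.5640). Price 61.1203; hedge Δ=-1.0000, bond B=195.8333.
  t=3,j=1: stock 169.8556 → up 197.0324 (V=14.4676), down 156.2671 (V=55.2329). Price 25.9778; hedge Δ=-1.0000, bond B=195.8333.
  t=3,j=2: stock 214.1657 → up 248.4322 (V=36.9322), down 197.0324 (V=14.4676). Price 27.2630; hedge Δ=0.4371, bond B=-66.3397.
  t=3,j=3: stock 270.0350 → up 313.2406 (V=101.7406), down 248.4322 (V=36.9322). Price 74.2017; hedge Δ=1.0000, bond B=-195.8333.
  t=2,j=0: stock 146.4272 → up 169.8556 (V=25.9778), down 134.7130 (V=61.1203). Price 34.9000; hedge Δ=-1.0000, bond B=181.3272.
  t=2,j=1: stock 184.6256 → up 214.1657 (V=27.2630), down 169.8556 (V=25.9778). Price 24.8468; hedge Δ=0.0290, bond B=19.4919.
  t=2,j=2: stock 232.7888 → up 270.0350 (V=74.2017), down 214.1657 (V=27.2630). Price 54.2180; hedge Δ=0.8402, bond B=-141.3600.
  t=1,j=0: stock 159.1600 → up 184.6256 (V=24.8468), down 146.4272 (V=34.9000). Price 26.1091; hedge Δ=-0.2632, bond B=67.9972.
  t=1,j=1: stock 200.6800 → up 232.7888 (V=54.2180), down 184.6256 (V=24.8468). Price 41.1367; hedge Δ=0.6098, bond B=-81.2432.
  t=0,j=0: stock 173.0000 → up 200.6800 (V=41.1367), down 159.1600 (V=26.1091). Price 33.4514; hedge Δ=0.3619, bond B=-29.1633.
Verification: the root portfolio costs Δ(0,0)·S0 + B(0,0) = 33.4514, matching V0.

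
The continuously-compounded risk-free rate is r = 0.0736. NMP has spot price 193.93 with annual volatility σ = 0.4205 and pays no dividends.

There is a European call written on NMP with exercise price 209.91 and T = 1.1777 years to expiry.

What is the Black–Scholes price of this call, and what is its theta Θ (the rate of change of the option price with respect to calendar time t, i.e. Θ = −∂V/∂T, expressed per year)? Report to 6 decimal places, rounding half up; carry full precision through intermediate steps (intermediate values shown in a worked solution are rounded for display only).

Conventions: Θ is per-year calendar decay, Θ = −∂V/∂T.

σ√T = 0.4205·√1.1777 = 0.456335
d₁ = (ln(S/K) + (r+σ²/2)T) / (σ√T) = (ln(193.93/209.91) + (0.0736+0.4205²/2)·1.1777) / 0.456335 = (-0.079182 + 0.190799) / 0.456335 = 0.244596
d₂ = d₁ − σ√T = 0.244596 − 0.456335 = -0.211738
e^{−rT} = 0.916972
N(d₁) = 0.596615,  N(d₂) = 0.416156
Call price V = S·N(d₁) − K·e^{−rT}·N(d₂) = 115.701639 − 80.102266 = 35.599373
φ(d₁) = (1/√(2π))·e^{−d₁²/2} = 0.387185
Θ = −S·φ(d₁)·σ/(2√T) − r·K·e^{−rT}·N(d₂) = −14.547300 − 5.895527 = -20.442827

price = 35.599373
Θ = -20.442827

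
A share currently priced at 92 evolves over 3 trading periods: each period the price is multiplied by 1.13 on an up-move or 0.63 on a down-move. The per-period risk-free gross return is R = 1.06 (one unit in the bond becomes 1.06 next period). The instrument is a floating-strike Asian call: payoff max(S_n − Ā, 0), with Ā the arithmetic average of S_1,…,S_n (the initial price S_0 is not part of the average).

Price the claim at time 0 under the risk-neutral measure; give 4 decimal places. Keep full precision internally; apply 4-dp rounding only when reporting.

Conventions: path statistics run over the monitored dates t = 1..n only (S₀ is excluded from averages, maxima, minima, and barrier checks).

price = 8.5549

Risk-neutral up-probability p* = (R−d)/(u−d) = (1.06−0.63)/(1.13−0.63) = 0.8600; the claim prices as the p*-weighted sum of path payoffs discounted by R^3.
Enumerate all 2^3 = 8 price paths (U = up ×1.13, D = down ×0.63); each path with k up-moves has probability p*^k·(1−p*)^(3−k).
DDD: Ā=39.1597, payoff=0.0000, prob=0.002744
UDD: Ā=70.2388, payoff=0.0000, prob=0.016856
DUD: Ā=54.9055, payoff=0.0000, prob=0.016856
UUD: Ā=98.4813, payoff=0.0000, prob=0.103544
DDU: Ā=45.2455, payoff=0.0000, prob=0.016856
UDU: Ā=81.1546, payoff=0.0000, prob=0.103544
DUU: Ā=65.8213, payoff=8.1878, prob=0.103544
UUU: Ā=118.0604, payoff=14.6861, prob=0.636056
Price = Σ prob·payoff / R^3 = 10.188970 / 1.191016 = 8.5549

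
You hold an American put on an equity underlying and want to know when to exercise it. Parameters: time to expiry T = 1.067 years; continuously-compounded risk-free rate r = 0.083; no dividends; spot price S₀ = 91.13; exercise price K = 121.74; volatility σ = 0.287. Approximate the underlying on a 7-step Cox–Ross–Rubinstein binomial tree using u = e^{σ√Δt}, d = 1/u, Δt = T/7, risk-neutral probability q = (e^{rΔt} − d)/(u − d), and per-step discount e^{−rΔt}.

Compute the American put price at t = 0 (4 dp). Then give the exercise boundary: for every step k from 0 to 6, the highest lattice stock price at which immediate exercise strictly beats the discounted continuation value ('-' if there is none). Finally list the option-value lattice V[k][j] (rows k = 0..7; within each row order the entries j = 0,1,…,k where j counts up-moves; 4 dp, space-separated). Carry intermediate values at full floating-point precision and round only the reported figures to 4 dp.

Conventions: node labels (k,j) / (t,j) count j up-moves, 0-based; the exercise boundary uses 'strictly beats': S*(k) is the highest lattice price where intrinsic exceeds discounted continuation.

price = 30.6100
boundary = 91.1300 81.4701 91.1300 81.4701 91.1300 101.9353 91.1300
tree:
30.6100
40.2699 20.8955
48.9058 30.6100 12.7392
56.6263 40.2699 20.2253 6.3730
63.5285 48.9058 30.6100 11.4555 1.9959
69.6989 56.6263 40.2699 19.8047 4.2890 0.0000
75.2154 63.5285 48.9058 30.6100 9.2164 0.0000 0.0000
80.1470 69.6989 56.6263 40.2699 19.8047 0.0000 0.0000 0.0000

Δt=0.15243  u=1.11857  d=0.89400  q=0.52871  discount=0.98743
step 7 (expiry): payoffs max(K−S,0) = 80.1470 69.6989 56.6263 40.2699 19.8047 0.0000 0.0000 0.0000
step 6: (k=6,j=0): S=46.5246, K−S=75.2154, hold=73.6849 ⇒ V=75.2154 exercise | (k=6,j=1): S=58.2115, K−S=63.5285, hold=61.9980 ⇒ V=63.5285 exercise | (k=6,j=2): S=72.8342, K−S=48.9058, hold=47.3753 ⇒ V=48.9058 exercise | (k=6,j=3): S=91.1300, K−S=30.6100, hold=29.0795 ⇒ V=30.6100 exercise | (k=6,j=4): S=114.0217, K−S=7.7183, hold=9.2164 ⇒ V=9.2164 continue | (k=6,j=5): S=142.6637, K−S=0.0000, hold=0.0000 ⇒ V=0.0000 continue | (k=6,j=6): S=178.5006, K−S=0.0000, hold=0.0000 ⇒ V=0.0000 continue  boundary S*=91.1300
step 5: (k=5,j=0): S=52.0411, K−S=69.6989, hold=68.1684 ⇒ V=69.6989 exercise | (k=5,j=1): S=65.1137, K−S=56.6263, hold=55.0958 ⇒ V=56.6263 exercise | (k=5,j=2): S=81.4701, K−S=40.2699, hold=38.7394 ⇒ V=40.2699 exercise | (k=5,j=3): S=101.9353, K−S=19.8047, hold=19.0563 ⇒ V=19.8047 exercise | (k=5,j=4): S=127.5412, K−S=0.0000, hold=4.2890 ⇒ V=4.2890 continue | (k=5,j=5): S=159.5793, K−S=0.0000, hold=0.0000 ⇒ V=0.0000 continue  boundary S*=101.9353
step 4: (k=4,j=0): S=58.2115, K−S=63.5285, hold=61.9980 ⇒ V=63.5285 exercise | (k=4,j=1): S=72.8342, K−S=48.9058, hold=47.3753 ⇒ V=48.9058 exercise | (k=4,j=2): S=91.1300, K−S=30.6100, hold=29.0795 ⇒ V=30.6100 exercise | (k=4,j=3): S=114.0217, K−S=7.7183, hold=11.4555 ⇒ V=11.4555 continue | (k=4,j=4): S=142.6637, K−S=0.0000, hold=1.9959 ⇒ V=1.9959 continue  boundary S*=91.1300
step 3: (k=3,j=0): S=65.1137, K−S=56.6263, hold=55.0958 ⇒ V=56.6263 exercise | (k=3,j=1): S=81.4701, K−S=40.2699, hold=38.7394 ⇒ V=40.2699 exercise | (k=3,j=2): S=101.9353, K−S=19.8047, hold=20.2253 ⇒ V=20.2253 continue | (k=3,j=3): S=127.5412, K−S=0.0000, hold=6.3730 ⇒ V=6.3730 continue  boundary S*=81.4701
step 2: (k=2,j=0): S=72.8342, K−S=48.9058, hold=47.3753 ⇒ V=48.9058 exercise | (k=2,j=1): S=91.1300, K−S=30.6100, hold=29.2991 ⇒ V=30.6100 exercise | (k=2,j=2): S=114.0217, K−S=7.7183, hold=12.7392 ⇒ V=12.7392 continue  boundary S*=91.1300
step 1: (k=1,j=0): S=81.4701, K−S=40.2699, hold=38.7394 ⇒ V=40.2699 exercise | (k=1,j=1): S=101.9353, K−S=19.8047, hold=20.8955 ⇒ V=20.8955 continue  boundary S*=81.4701
step 0: (k=0,j=0): S=91.1300, K−S=30.6100, hold=29.6489 ⇒ V=30.6100 exercise  boundary S*=91.1300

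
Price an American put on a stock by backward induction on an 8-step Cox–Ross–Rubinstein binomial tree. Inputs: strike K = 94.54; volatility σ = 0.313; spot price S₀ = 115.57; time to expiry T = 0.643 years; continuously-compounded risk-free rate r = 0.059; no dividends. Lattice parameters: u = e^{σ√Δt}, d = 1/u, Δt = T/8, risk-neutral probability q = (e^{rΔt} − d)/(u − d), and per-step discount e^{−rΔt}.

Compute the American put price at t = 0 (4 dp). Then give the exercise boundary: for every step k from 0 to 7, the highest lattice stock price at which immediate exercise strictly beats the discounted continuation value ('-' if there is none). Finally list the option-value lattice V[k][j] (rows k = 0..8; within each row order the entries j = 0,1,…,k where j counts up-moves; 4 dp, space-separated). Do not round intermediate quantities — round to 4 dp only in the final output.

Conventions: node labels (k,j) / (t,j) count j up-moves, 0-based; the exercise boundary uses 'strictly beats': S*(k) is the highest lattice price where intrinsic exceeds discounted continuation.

Δt=0.08038  u=1.09279  d=0.91509  q=0.50458  discount=0.99527
step 8 (expiry): payoffs max(K−S,0) = 37.7148 26.6795 13.5012 0.0000 0.0000 0.0000 0.0000 0.0000 0.0000
step 7: (k=7,j=0): S=62.0982, K−S=32.4418, hold=31.9945 ⇒ V=32.4418 exercise | (k=7,j=1): S=74.1575, K−S=20.3825, hold=19.9352 ⇒ V=20.3825 exercise | (k=7,j=2): S=88.5587, K−S=5.9813, hold=6.6571 ⇒ V=6.6571 continue | (k=7,j=3): S=105.7565, K−S=0.0000, hold=0.0000 ⇒ V=0.0000 continue | (k=7,j=4): S=126.2941, K−S=0.0000, hold=0.0000 ⇒ V=0.0000 continue | (k=7,j=5): S=150.8201, K−S=0.0000, hold=0.0000 ⇒ V=0.0000 continue | (k=7,j=6): S=180.1089, K−S=0.0000, hold=0.0000 ⇒ V=0.0000 continue | (k=7,j=7): S=215.0855, K−S=0.0000, hold=0.0000 ⇒ V=0.0000 continue  boundary S*=74.1575
step 6: (k=6,j=0): S=67.8605, K−S=26.6795, hold=26.2322 ⇒ V=26.6795 exercise | (k=6,j=1): S=81.0388, K−S=13.5012, hold=13.3933 ⇒ V=13.5012 exercise | (k=6,j=2): S=96.7763, K−S=0.0000, hold=3.2825 ⇒ V=3.2825 continue | (k=6,j=3): S=115.5700, K−S=0.0000, hold=0.0000 ⇒ V=0.0000 continue | (k=6,j=4): S=138.0134, K−S=0.0000, hold=0.0000 ⇒ V=0.0000 continue | (k=6,j=5): S=164.8151, K−S=0.0000, hold=0.0000 ⇒ V=0.0000 continue | (k=6,j=6): S=196.8218, K−S=0.0000, hold=0.0000 ⇒ V=0.0000 continue  boundary S*=81.0388
step 5: (k=5,j=0): S=74.1575, K−S=20.3825, hold=19.9352 ⇒ V=20.3825 exercise | (k=5,j=1): S=88.5587, K−S=5.9813, hold=8.3056 ⇒ V=8.3056 continue | (k=5,j=2): S=105.7565, K−S=0.0000, hold=1.6185 ⇒ V=1.6185 continue | (k=5,j=3): S=126.2941, K−S=0.0000, hold=0.0000 ⇒ V=0.0000 continue | (k=5,j=4): S=150.8201, K−S=0.0000, hold=0.0000 ⇒ V=0.0000 continue | (k=5,j=5): S=180.1089, K−S=0.0000, hold=0.0000 ⇒ V=0.0000 continue  boundary S*=74.1575
step 4: (k=4,j=0): S=81.0388, K−S=13.5012, hold=14.2211 ⇒ V=14.2211 continue | (k=4,j=1): S=96.7763, K−S=0.0000, hold=4.9081 ⇒ V=4.9081 continue | (k=4,j=2): S=115.5700, K−S=0.0000, hold=0.7981 ⇒ V=0.7981 continue | (k=4,j=3): S=138.0134, K−S=0.0000, hold=0.0000 ⇒ V=0.0000 continue | (k=4,j=4): S=164.8151, K−S=0.0000, hold=0.0000 ⇒ V=0.0000 continue  boundary S*=-
step 3: (k=3,j=0): S=88.5587, K−S=5.9813, hold=9.4769 ⇒ V=9.4769 continue | (k=3,j=1): S=105.7565, K−S=0.0000, hold=2.8208 ⇒ V=2.8208 continue | (k=3,j=2): S=126.2941, K−S=0.0000, hold=0.3935 ⇒ V=0.3935 continue | (k=3,j=3): S=150.8201, K−S=0.0000, hold=0.0000 ⇒ V=0.0000 continue  boundary S*=-
step 2: (k=2,j=0): S=96.7763, K−S=0.0000, hold=6.0895 ⇒ V=6.0895 continue | (k=2,j=1): S=115.5700, K−S=0.0000, hold=1.5885 ⇒ V=1.5885 continue | (k=2,j=2): S=138.0134, K−S=0.0000, hold=0.1940 ⇒ V=0.1940 continue  boundary S*=-
step 1: (k=1,j=0): S=105.7565, K−S=0.0000, hold=3.8003 ⇒ V=3.8003 continue | (k=1,j=1): S=126.2941, K−S=0.0000, hold=0.8807 ⇒ V=0.8807 continue  boundary S*=-
step 0: (k=0,j=0): S=115.5700, K−S=0.0000, hold=2.3161 ⇒ V=2.3161 continue  boundary S*=-

price = 2.3161
boundary = - - - - - 74.1575 81.0388 74.1575
tree:
2.3161
3.8003 0.8807
6.0895 1.5885 0.1940
9.4769 2.8208 0.3935 0.0000
14.2211 4.9081 0.7981 0.0000 0.0000
20.3825 8.3056 1.6185 0.0000 0.0000 0.0000
26.6795 13.5012 3.2825 0.0000 0.0000 0.0000 0.0000
32.4418 20.3825 6.6571 0.0000 0.0000 0.0000 0.0000 0.0000
37.7148 26.6795 13.5012 0.0000 0.0000 0.0000 0.0000 0.0000 0.0000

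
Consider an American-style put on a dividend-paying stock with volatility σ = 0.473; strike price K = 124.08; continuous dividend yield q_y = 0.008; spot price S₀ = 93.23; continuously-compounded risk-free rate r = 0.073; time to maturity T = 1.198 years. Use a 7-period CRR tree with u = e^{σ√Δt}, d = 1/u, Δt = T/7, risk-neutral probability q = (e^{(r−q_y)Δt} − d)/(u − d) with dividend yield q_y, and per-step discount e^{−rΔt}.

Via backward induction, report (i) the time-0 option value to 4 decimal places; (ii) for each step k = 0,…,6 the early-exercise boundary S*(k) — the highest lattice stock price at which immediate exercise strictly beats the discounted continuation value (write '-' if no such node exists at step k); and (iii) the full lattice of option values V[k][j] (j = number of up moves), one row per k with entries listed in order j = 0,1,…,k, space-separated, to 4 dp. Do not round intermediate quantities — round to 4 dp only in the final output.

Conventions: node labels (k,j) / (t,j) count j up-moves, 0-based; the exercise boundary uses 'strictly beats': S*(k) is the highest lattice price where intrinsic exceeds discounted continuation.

Δt=0.17114  u=1.21613  d=0.82228  q=0.47964  discount=0.98758
step 7 (expiry): payoffs max(K−S,0) = 100.3835 89.0333 72.2465 47.4191 10.6998 0.0000 0.0000 0.0000
step 6: (k=6,j=0): S=28.8182, K−S=95.2618, hold=93.7607 ⇒ V=95.2618 exercise | (k=6,j=1): S=42.6216, K−S=81.4584, hold=79.9762 ⇒ V=81.4584 exercise | (k=6,j=2): S=63.0366, K−S=61.0434, hold=59.5891 ⇒ V=61.0434 exercise | (k=6,j=3): S=93.2300, K−S=30.8500, hold=29.4370 ⇒ V=30.8500 exercise | (k=6,j=4): S=137.8856, K−S=0.0000, hold=5.4986 ⇒ V=5.4986 continue | (k=6,j=5): S=203.9304, K−S=0.0000, hold=0.0000 ⇒ V=0.0000 continue | (k=6,j=6): S=301.6096, K−S=0.0000, hold=0.0000 ⇒ V=0.0000 continue  boundary S*=93.2300
step 5: (k=5,j=0): S=35.0467, K−S=89.0333, hold=87.5407 ⇒ V=89.0333 exercise | (k=5,j=1): S=51.8335, K−S=72.2465, hold=70.7768 ⇒ V=72.2465 exercise | (k=5,j=2): S=76.6609, K−S=47.4191, hold=45.9834 ⇒ V=47.4191 exercise | (k=5,j=3): S=113.3802, K−S=10.6998, hold=18.4585 ⇒ V=18.4585 continue | (k=5,j=4): S=167.6874, K−S=0.0000, hold=2.8258 ⇒ V=2.8258 continue | (k=5,j=5): S=248.0068, K−S=0.0000, hold=0.0000 ⇒ V=0.0000 continue  boundary S*=76.6609
step 4: (k=4,j=0): S=42.6216, K−S=81.4584, hold=79.9762 ⇒ V=81.4584 exercise | (k=4,j=1): S=63.0366, K−S=61.0434, hold=59.5891 ⇒ V=61.0434 exercise | (k=4,j=2): S=93.2300, K−S=30.8500, hold=33.1122 ⇒ V=33.1122 continue | (k=4,j=3): S=137.8856, K−S=0.0000, hold=10.8243 ⇒ V=10.8243 continue | (k=4,j=4): S=203.9304, K−S=0.0000, hold=1.4522 ⇒ V=1.4522 continue  boundary S*=63.0366
step 3: (k=3,j=0): S=51.8335, K−S=72.2465, hold=70.7768 ⇒ V=72.2465 exercise | (k=3,j=1): S=76.6609, K−S=47.4191, hold=47.0550 ⇒ V=47.4191 exercise | (k=3,j=2): S=113.3802, K−S=10.6998, hold=22.1437 ⇒ V=22.1437 continue | (k=3,j=3): S=167.6874, K−S=0.0000, hold=6.2505 ⇒ V=6.2505 continue  boundary S*=76.6609
step 2: (k=2,j=0): S=63.0366, K−S=61.0434, hold=59.5891 ⇒ V=61.0434 exercise | (k=2,j=1): S=93.2300, K−S=30.8500, hold=34.8578 ⇒ V=34.8578 continue | (k=2,j=2): S=137.8856, K−S=0.0000, hold=14.3404 ⇒ V=14.3404 continue  boundary S*=63.0366
step 1: (k=1,j=0): S=76.6609, K−S=47.4191, hold=47.8818 ⇒ V=47.8818 continue | (k=1,j=1): S=113.3802, K−S=10.6998, hold=24.7063 ⇒ V=24.7063 continue  boundary S*=-
step 0: (k=0,j=0): S=93.2300, K−S=30.8500, hold=36.3095 ⇒ V=36.3095 continue  boundary S*=-

price = 36.3095
boundary = - - 63.0366 76.6609 63.0366 76.6609 93.2300
tree:
36.3095
47.8818 24.7063
61.0434 34.8578 14.3404
72.2465 47.4191 22.1437 6.2505
81.4584 61.0434 33.1122 10.8243 1.4522
89.0333 72.2465 47.4191 18.4585 2.8258 0.0000
95.2618 81.4584 61.0434 30.8500 5.4986 0.0000 0.0000
100.3835 89.0333 72.2465 47.4191 10.6998 0.0000 0.0000 0.0000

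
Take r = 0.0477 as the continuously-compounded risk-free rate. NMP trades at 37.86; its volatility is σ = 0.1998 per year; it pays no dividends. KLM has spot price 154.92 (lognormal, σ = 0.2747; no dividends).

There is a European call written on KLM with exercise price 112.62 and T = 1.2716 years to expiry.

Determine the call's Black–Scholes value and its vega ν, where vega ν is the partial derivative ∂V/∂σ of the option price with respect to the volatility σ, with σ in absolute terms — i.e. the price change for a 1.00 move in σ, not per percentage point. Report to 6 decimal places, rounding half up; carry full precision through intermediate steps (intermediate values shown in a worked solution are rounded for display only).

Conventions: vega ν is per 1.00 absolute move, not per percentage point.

σ√T = 0.2747·√1.2716 = 0.309766
d₁ = (ln(S/K) + (r+σ²/2)T) / (σ√T) = (ln(154.92/112.62) + (0.0477+0.2747²/2)·1.2716) / 0.309766 = (0.318890 + 0.108633) / 0.309766 = 1.380146
d₂ = d₁ − σ√T = 1.380146 − 0.309766 = 1.070380
e^{−rT} = 0.941148
N(d₁) = 0.916229,  N(d₂) = 0.857776
Call price V = S·N(d₁) − K·e^{−rT}·N(d₂) = 141.942213 − 90.917402 = 51.024811
φ(d₁) = (1/√(2π))·e^{−d₁²/2} = 0.153917
ν = S·φ(d₁)·√T = 26.888730

price = 51.024811
ν = 26.888730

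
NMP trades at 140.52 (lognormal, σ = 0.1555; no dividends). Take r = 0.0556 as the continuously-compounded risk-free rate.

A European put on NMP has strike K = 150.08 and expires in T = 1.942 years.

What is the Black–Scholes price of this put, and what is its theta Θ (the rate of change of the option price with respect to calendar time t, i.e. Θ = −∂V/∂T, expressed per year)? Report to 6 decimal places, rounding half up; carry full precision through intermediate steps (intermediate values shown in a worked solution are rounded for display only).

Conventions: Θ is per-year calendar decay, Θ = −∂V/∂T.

price = 9.196698
Θ = 0.500492

σ√T = 0.1555·√1.942 = 0.216698
d₁ = (ln(S/K) + (r+σ²/2)T) / (σ√T) = (ln(140.52/150.08) + (0.0556+0.1555²/2)·1.942) / 0.216698 = (-0.065819 + 0.131454) / 0.216698 = 0.302890
d₂ = d₁ − σ√T = 0.302890 − 0.216698 = 0.086191
e^{−rT} = 0.897650
N(−d₁) = 0.380987,  N(−d₂) = 0.465657
Put price V = K·e^{−rT}·N(−d₂) − S·N(−d₁) = 62.732996 − 53.536298 = 9.196698
φ(d₁) = (1/√(2π))·e^{−d₁²/2} = 0.381056
Θ = −S·φ(d₁)·σ/(2√T) + r·K·e^{−rT}·N(−d₂) = −2.987462 + 3.487955 = 0.500492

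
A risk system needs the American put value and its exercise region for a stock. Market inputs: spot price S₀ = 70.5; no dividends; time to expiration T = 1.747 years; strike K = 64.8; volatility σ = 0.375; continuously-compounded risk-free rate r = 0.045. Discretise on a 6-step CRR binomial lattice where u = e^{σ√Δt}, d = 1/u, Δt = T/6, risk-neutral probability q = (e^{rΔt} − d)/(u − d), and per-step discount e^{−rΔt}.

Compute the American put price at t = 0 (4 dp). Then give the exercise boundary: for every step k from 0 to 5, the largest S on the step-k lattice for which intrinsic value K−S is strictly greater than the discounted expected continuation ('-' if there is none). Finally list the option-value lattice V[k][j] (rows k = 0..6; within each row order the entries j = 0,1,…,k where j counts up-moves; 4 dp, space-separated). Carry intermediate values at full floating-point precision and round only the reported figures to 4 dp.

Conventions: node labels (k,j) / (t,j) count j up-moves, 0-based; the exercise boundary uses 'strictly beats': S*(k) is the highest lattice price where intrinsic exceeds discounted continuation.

params: Δt=0.29117 u=1.22428 d=0.81681 q=0.48195 e^(-rΔt)=0.98698
t_6 payoffs: 43.8630 33.4186 17.7640 0.0000 0.0000 0.0000 0.0000
t_5: node(5,0) S=25.6326 payoff=39.1674 vs cont=38.3239 → 39.1674 [stop]  node(5,1) S=38.4195 payoff=26.3805 vs cont=25.5370 → 26.3805 [stop]  node(5,2) S=57.5851 payoff=7.2149 vs cont=9.0828 → 9.0828 [wait]  node(5,3) S=86.3114 payoff=0.0000 vs cont=0.0000 → 0.0000 [wait]  node(5,4) S=129.3680 payoff=0.0000 vs cont=0.0000 → 0.0000 [wait]  node(5,5) S=193.9034 payoff=0.0000 vs cont=0.0000 → 0.0000 [wait]  ⇒ S*(5)=38.4195
t_4: node(4,0) S=31.3814 payoff=33.4186 vs cont=32.5751 → 33.4186 [stop]  node(4,1) S=47.0360 payoff=17.7640 vs cont=17.8090 → 17.8090 [wait]  node(4,2) S=70.5000 payoff=0.0000 vs cont=4.6441 → 4.6441 [wait]  node(4,3) S=105.6690 payoff=0.0000 vs cont=0.0000 → 0.0000 [wait]  node(4,4) S=158.3821 payoff=0.0000 vs cont=0.0000 → 0.0000 [wait]  ⇒ S*(4)=31.3814
t_3: node(3,0) S=38.4195 payoff=26.3805 vs cont=25.5584 → 26.3805 [stop]  node(3,1) S=57.5851 payoff=7.2149 vs cont=11.3149 → 11.3149 [wait]  node(3,2) S=86.3114 payoff=0.0000 vs cont=2.3745 → 2.3745 [wait]  node(3,3) S=129.3680 payoff=0.0000 vs cont=0.0000 → 0.0000 [wait]  ⇒ S*(3)=38.4195
t_2: node(2,0) S=47.0360 payoff=17.7640 vs cont=18.8707 → 18.8707 [wait]  node(2,1) S=70.5000 payoff=0.0000 vs cont=6.9149 → 6.9149 [wait]  node(2,2) S=105.6690 payoff=0.0000 vs cont=1.2141 → 1.2141 [wait]  ⇒ S*(2)=-
t_1: node(1,0) S=57.5851 payoff=7.2149 vs cont=12.9379 → 12.9379 [wait]  node(1,1) S=86.3114 payoff=0.0000 vs cont=4.1131 → 4.1131 [wait]  ⇒ S*(1)=-
t_0: node(0,0) S=70.5000 payoff=0.0000 vs cont=8.5718 → 8.5718 [wait]  ⇒ S*(0)=-

price = 8.5718
boundary = - - - 38.4195 31.3814 38.4195
tree:
8.5718
12.9379 4.1131
18.8707 6.9149 1.2141
26.3805 11.3149 2.3745 0.0000
33.4186 17.8090 4.6441 0.0000 0.0000
39.1674 26.3805 9.0828 0.0000 0.0000 0.0000
43.8630 33.4186 17.7640 0.0000 0.0000 0.0000 0.0000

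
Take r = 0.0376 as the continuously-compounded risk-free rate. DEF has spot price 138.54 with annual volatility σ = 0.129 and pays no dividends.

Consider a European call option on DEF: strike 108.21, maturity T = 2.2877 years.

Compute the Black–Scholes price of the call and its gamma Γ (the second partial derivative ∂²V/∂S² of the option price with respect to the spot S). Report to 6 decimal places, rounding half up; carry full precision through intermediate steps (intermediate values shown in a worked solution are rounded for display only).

price = 39.658592
Γ = 0.002896

σ√T = 0.129·√2.2877 = 0.195114
d₁ = (ln(S/K) + (r+σ²/2)T) / (σ√T) = (ln(138.54/108.21) + (0.0376+0.129²/2)·2.2877) / 0.195114 = (0.247085 + 0.105052) / 0.195114 = 1.804776
d₂ = d₁ − σ√T = 1.804776 − 0.195114 = 1.609661
e^{−rT} = 0.917578
N(d₁) = 0.964445,  N(d₂) = 0.946264
Call price V = S·N(d₁) − K·e^{−rT}·N(d₂) = 133.614223 − 93.955632 = 39.658592
φ(d₁) = (1/√(2π))·e^{−d₁²/2} = 0.078274
Γ = φ(d₁) / (S·σ·√T) = 0.002896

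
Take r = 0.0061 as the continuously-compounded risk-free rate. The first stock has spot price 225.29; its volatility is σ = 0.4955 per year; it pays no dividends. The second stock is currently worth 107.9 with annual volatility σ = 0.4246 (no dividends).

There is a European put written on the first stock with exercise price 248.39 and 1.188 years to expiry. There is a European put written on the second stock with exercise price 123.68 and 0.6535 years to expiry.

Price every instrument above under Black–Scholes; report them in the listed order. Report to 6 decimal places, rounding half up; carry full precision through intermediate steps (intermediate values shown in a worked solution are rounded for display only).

[the first stock put K=248.39]
σ√T = 0.4955·√1.188 = 0.540072
d₁ = (ln(S/K) + (r+σ²/2)T) / (σ√T) = (ln(225.29/248.39) + (0.0061+0.4955²/2)·1.188) / 0.540072 = (-0.097612 + 0.153086) / 0.540072 = 0.102716
d₂ = d₁ − σ√T = 0.102716 − 0.540072 = -0.437356
e^{−rT} = 0.992779
N(−d₁) = 0.459094,  N(−d₂) = 0.669073
price = K·e^{−rT}·N(−d₂) − S·N(−d₁) = 164.991144 − 103.429307 = 61.561837
[the second stock put K=123.68]
σ√T = 0.4246·√0.6535 = 0.343244
d₁ = (ln(S/K) + (r+σ²/2)T) / (σ√T) = (ln(107.9/123.68) + (0.0061+0.4246²/2)·0.6535) / 0.343244 = (-0.136493 + 0.062895) / 0.343244 = -0.214420
d₂ = d₁ − σ√T = -0.214420 − 0.343244 = -0.557663
e^{−rT} = 0.996022
N(−d₁) = 0.584890,  N(−d₂) = 0.711463
price = K·e^{−rT}·N(−d₂) − S·N(−d₁) = 87.643652 − 63.109635 = 24.534017

price(the first stock put K=248.39) = 61.561837
price(the second stock put K=123.68) = 24.534017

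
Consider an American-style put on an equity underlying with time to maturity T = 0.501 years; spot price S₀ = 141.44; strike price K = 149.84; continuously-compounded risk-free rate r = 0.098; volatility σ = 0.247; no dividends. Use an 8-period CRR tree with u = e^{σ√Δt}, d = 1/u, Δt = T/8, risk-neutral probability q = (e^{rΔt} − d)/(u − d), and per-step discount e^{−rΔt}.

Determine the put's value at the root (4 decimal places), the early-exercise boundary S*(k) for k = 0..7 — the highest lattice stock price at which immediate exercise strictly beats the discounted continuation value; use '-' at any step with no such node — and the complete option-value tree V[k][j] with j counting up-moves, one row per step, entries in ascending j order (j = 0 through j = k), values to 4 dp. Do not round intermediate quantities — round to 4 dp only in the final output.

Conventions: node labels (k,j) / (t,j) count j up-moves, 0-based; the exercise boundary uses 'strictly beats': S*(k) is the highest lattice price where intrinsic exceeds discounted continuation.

Δt=0.06263, u=1.06376, d=0.94006, q=0.53432, disc=e^(-rΔt)=0.99388
k=8 terminal: V=max(K-S,0) → 63.5786 52.2275 39.3827 24.8477 8.4000 0.0000 0.0000 0.0000 0.0000
k=7: j=0 S=91.7616 intr=58.0784 cont=57.1616 V=58.0784[EX]; j=1 S=103.8364 intr=46.0036 cont=45.0868 V=46.0036[EX]; j=2 S=117.5002 intr=32.3398 cont=31.4230 V=32.3398[EX]; j=3 S=132.9621 intr=16.8779 cont=15.9611 V=16.8779[EX]; j=4 S=150.4585 intr=0.0000 cont=3.8878 V=3.8878[hold]; j=5 S=170.2573 intr=0.0000 cont=0.0000 V=0.0000[hold]; j=6 S=192.6614 intr=0.0000 cont=0.0000 V=0.0000[hold]; j=7 S=218.0136 intr=0.0000 cont=0.0000 V=0.0000[hold]  S*(7)=132.9621
k=6: j=0 S=97.6125 intr=52.2275 cont=51.3107 V=52.2275[EX]; j=1 S=110.4573 intr=39.3827 cont=38.4659 V=39.3827[EX]; j=2 S=124.9923 intr=24.8477 cont=23.9309 V=24.8477[EX]; j=3 S=141.4400 intr=8.4000 cont=9.8763 V=9.8763[hold]; j=4 S=160.0520 intr=0.0000 cont=1.7994 V=1.7994[hold]; j=5 S=181.1132 intr=0.0000 cont=0.0000 V=0.0000[hold]; j=6 S=204.9459 intr=0.0000 cont=0.0000 V=0.0000[hold]  S*(6)=124.9923
k=5: j=0 S=103.8364 intr=46.0036 cont=45.0868 V=46.0036[EX]; j=1 S=117.5002 intr=32.3398 cont=31.4230 V=32.3398[EX]; j=2 S=132.9621 intr=16.8779 cont=16.7451 V=16.8779[EX]; j=3 S=150.4585 intr=0.0000 cont=5.5266 V=5.5266[hold]; j=4 S=170.2573 intr=0.0000 cont=0.8328 V=0.8328[hold]; j=5 S=192.6614 intr=0.0000 cont=0.0000 V=0.0000[hold]  S*(5)=132.9621
k=4: j=0 S=110.4573 intr=39.3827 cont=38.4659 V=39.3827[EX]; j=1 S=124.9923 intr=24.8477 cont=23.9309 V=24.8477[EX]; j=2 S=141.4400 intr=8.4000 cont=10.7466 V=10.7466[hold]; j=3 S=160.0520 intr=0.0000 cont=3.0002 V=3.0002[hold]; j=4 S=181.1132 intr=0.0000 cont=0.3855 V=0.3855[hold]  S*(4)=124.9923
k=3: j=0 S=117.5002 intr=32.3398 cont=31.4230 V=32.3398[EX]; j=1 S=132.9621 intr=16.8779 cont=17.2073 V=17.2073[hold]; j=2 S=150.4585 intr=0.0000 cont=6.5671 V=6.5671[hold]; j=3 S=170.2573 intr=0.0000 cont=1.5933 V=1.5933[hold]  S*(3)=117.5002
k=2: j=0 S=124.9923 intr=24.8477 cont=24.1058 V=24.8477[EX]; j=1 S=141.4400 intr=8.4000 cont=11.4516 V=11.4516[hold]; j=2 S=160.0520 intr=0.0000 cont=3.8856 V=3.8856[hold]  S*(2)=124.9923
k=1: j=0 S=132.9621 intr=16.8779 cont=17.5817 V=17.5817[hold]; j=1 S=150.4585 intr=0.0000 cont=7.3636 V=7.3636[hold]  S*(1)=-
k=0: j=0 S=141.4400 intr=8.4000 cont=12.0478 V=12.0478[hold]  S*(0)=-

price = 12.0478
boundary = - - 124.9923 117.5002 124.9923 132.9621 124.9923 132.9621
tree:
12.0478
17.5817 7.3636
24.8477 11.4516 3.8856
32.3398 17.2073 6.5671 1.5933
39.3827 24.8477 10.7466 3.0002 0.3855
46.0036 32.3398 16.8779 5.5266 0.8328 0.0000
52.2275 39.3827 24.8477 9.8763 1.7994 0.0000 0.0000
58.0784 46.0036 32.3398 16.8779 3.8878 0.0000 0.0000 0.0000
63.5786 52.2275 39.3827 24.8477 8.4000 0.0000 0.0000 0.0000 0.0000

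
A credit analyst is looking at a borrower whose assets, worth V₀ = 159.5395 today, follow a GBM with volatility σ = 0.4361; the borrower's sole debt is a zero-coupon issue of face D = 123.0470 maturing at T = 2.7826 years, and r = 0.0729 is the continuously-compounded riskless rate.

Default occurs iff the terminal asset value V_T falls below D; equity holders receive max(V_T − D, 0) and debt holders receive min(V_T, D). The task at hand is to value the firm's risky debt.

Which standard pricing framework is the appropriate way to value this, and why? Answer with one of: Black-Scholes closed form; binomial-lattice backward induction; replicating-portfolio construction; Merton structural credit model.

Key observation: the question is about default risk generated by asset-value dynamics against a debt face of 123.0470 — the structural framework prices exactly that.

framework: Merton structural credit model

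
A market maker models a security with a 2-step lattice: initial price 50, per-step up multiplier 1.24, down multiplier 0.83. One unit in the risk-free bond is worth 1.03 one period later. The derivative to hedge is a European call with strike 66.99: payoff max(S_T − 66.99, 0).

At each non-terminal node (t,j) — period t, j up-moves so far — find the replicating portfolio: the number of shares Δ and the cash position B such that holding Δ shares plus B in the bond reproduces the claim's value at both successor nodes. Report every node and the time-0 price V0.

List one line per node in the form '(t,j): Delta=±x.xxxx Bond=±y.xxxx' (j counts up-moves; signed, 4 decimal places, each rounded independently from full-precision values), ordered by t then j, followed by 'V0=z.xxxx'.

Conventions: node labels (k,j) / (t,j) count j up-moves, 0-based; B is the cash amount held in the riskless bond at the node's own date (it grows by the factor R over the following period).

No-arbitrage ⇒ martingale measure with p* = (R−d)/(u−d) = 0.4878.
Terminal payoffs: V(2,0)=0.0000, V(2,1)=0.0000, V(2,2)=9.8900
  t=1,j=0: stock 41.5000 → up 51.4600 (V=0.0000), down 34.4450 (V=0.0000). Price 0.0000; hedge Δ=0.0000, bond B=0.0000.
  t=1,j=1: stock 62.0000 → up 76.8800 (V=9.8900), down 51.4600 (V=0.0000). Price 4.6839; hedge Δ=0.3891, bond B=-19.4381.
  t=0,j=0: stock 50.0000 → up 62.0000 (V=4.6839), down 41.5000 (V=0.0000). Price 2.2183; hedge Δ=0.2285, bond B=-9.2058.
Sanity check at the root: Δ(0,0)·S0 + B(0,0) reproduces V0 = 2.2183.

(0,0): Delta=0.2285 Bond=-9.2058
(1,0): Delta=0.0000 Bond=0.0000
(1,1): Delta=0.3891 Bond=-19.4381
V0=2.2183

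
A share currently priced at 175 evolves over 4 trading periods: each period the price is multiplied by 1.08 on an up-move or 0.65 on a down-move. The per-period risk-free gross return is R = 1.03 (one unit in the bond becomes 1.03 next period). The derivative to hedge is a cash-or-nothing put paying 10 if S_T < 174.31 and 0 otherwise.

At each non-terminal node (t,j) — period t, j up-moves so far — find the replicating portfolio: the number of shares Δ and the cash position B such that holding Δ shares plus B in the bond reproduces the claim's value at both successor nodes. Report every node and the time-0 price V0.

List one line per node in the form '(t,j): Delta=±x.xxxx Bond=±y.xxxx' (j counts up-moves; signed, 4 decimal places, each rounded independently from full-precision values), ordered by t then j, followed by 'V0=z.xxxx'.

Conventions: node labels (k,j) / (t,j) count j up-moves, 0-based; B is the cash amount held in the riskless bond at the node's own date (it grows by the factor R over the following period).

Arbitrage-free pricing uses the up-move probability p* = (R−d)/(u−d) = 0.8837, discounting each step at R = 1.03.
Terminal payoffs: V(4,0)=10.0000, V(4,1)=10.0000, V(4,2)=10.0000, V(4,3)=10.0000, V(4,4)=0.0000
  t=3,j=0: stock 48.0594 → up 51.9041 (V=10.0000), down 31.2386 (V=10.0000). Price 9.7087; hedge Δ=0.0000, bond B=9.7087.
  t=3,j=1: stock 79.8525 → up 86.2407 (V=10.0000), down 51.9041 (V=10.0000). Price 9.7087; hedge Δ=0.0000, bond B=9.7087.
  t=3,j=2: stock 132.6780 → up 143.2922 (V=10.0000), down 86.2407 (V=10.0000). Price 9.7087; hedge Δ=0.0000, bond B=9.7087.
  t=3,j=3: stock 220.4496 → up 238.0856 (V=0.0000), down 143.2922 (V=10.0000). Price 1.1289; hedge Δ=-0.1055, bond B=24.3847.
  t=2,j=0: stock 73.9375 → up 79.8525 (V=9.7087), down 48.0594 (V=9.7087). Price 9.4260; hedge Δ=0.0000, bond B=9.4260.
  t=2,j=1: stock 122.8500 → up 132.6780 (V=9.7087), down 79.8525 (V=9.7087). Price 9.4260; hedge Δ=0.0000, bond B=9.4260.
  t=2,j=2: stock 204.1200 → up 220.4496 (V=1.1289), down 132.6780 (V=9.7087). Price 2.0646; hedge Δ=-0.0978, bond B=22.0177.
  t=1,j=0: stock 113.7500 → up 122.8500 (V=9.4260), down 73.9375 (V=9.4260). Price 9.1514; hedge Δ=0.0000, bond B=9.1514.
  t=1,j=1: stock 189.0000 → up 204.1200 (V=2.0646), down 122.8500 (V=9.4260). Price 2.8355; hedge Δ=-0.0906, bond B=19.9549.
  t=0,j=0: stock 175.0000 → up 189.0000 (V=2.8355), down 113.7500 (V=9.1514). Price 3.4660; hedge Δ=-0.0839, bond B=18.1541.
Check: Δ(0,0)·S0 + B(0,0) = 3.4660 = V0.

(0,0): Delta=-0.0839 Bond=18.1541
(1,0): Delta=0.0000 Bond=9.1514
(1,1): Delta=-0.0906 Bond=19.9549
(2,0): Delta=0.0000 Bond=9.4260
(2,1): Delta=0.0000 Bond=9.4260
(2,2): Delta=-0.0978 Bond=22.0177
(3,0): Delta=0.0000 Bond=9.7087
(3,1): Delta=0.0000 Bond=9.7087
(3,2): Delta=0.0000 Bond=9.7087
(3,3): Delta=-0.1055 Bond=24.3847
V0=3.4660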